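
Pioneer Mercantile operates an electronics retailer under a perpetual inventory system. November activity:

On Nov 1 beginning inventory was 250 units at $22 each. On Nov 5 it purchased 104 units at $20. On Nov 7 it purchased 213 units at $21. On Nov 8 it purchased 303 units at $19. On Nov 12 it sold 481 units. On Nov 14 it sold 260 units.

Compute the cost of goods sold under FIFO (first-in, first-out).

COGS = $15,359

Nov 12, 481 sold [FIFO — oldest first]: 250 @ $22 + 104 @ $20 + 127 @ $21 = $10,247
Nov 14, 260 sold [FIFO — oldest first]: 86 @ $21 + 174 @ $19 = $5,112
Total COGS = $10,247 + $5,112 = $15,359
Ending inventory: 129 @ $19 = $2,451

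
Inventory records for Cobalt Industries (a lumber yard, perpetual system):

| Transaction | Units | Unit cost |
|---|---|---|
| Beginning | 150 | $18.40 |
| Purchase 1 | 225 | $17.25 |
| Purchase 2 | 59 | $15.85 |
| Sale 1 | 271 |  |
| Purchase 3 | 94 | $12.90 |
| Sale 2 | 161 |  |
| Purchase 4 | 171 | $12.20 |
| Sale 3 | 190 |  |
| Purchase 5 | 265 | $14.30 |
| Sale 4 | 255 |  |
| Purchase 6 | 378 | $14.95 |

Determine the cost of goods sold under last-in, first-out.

COGS = $13,104.90

Sale 1 (271) [LIFO — newest first]: 59 @ $15.85 + 212 @ $17.25 = $4,592.15
Sale 2 (161) [LIFO — newest first]: 94 @ $12.90 + 13 @ $17.25 + 54 @ $18.40 = $2,430.45
Sale 3 (190) [LIFO — newest first]: 171 @ $12.20 + 19 @ $18.40 = $2,435.80
Sale 4 (255) [LIFO — newest first]: 255 @ $14.30 = $3,646.50
Total COGS = $4,592.15 + $2,430.45 + $2,435.80 + $3,646.50 = $13,104.90
Ending inventory: 77 @ $18.40 + 10 @ $14.30 + 378 @ $14.95 = $7,210.90
Check: goods available $20,315.80 = COGS $13,104.90 + ending $7,210.90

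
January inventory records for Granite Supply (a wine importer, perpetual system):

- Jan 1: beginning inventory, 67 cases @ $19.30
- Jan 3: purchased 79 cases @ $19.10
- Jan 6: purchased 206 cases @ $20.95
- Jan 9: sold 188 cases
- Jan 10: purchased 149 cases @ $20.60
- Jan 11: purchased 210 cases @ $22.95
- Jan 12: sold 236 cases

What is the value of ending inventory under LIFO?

Ending inventory = $5,712.90

Jan 9, 188 sold [LIFO — newest first]: 188 @ $20.95 = $3,938.60
Jan 12, 236 sold [LIFO — newest first]: 210 @ $22.95 + 26 @ $20.60 = $5,355.10
Total COGS = $3,938.60 + $5,355.10 = $9,293.70
Ending inventory: 67 @ $19.30 + 79 @ $19.10 + 18 @ $20.95 + 123 @ $20.60 = $5,712.90
Check: goods available $15,006.60 = COGS $9,293.70 + ending $5,712.90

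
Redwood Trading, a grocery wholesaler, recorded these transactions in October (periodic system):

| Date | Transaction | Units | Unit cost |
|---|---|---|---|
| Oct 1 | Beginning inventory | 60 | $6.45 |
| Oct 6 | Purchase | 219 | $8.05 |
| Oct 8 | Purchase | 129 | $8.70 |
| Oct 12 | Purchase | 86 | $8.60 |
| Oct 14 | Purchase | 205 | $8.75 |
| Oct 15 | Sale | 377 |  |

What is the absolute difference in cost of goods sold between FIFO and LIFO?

$279.00

FIFO COGS: 60 @ $6.45 + 219 @ $8.05 + 98 @ $8.70 = $3,002.55
LIFO COGS: 205 @ $8.75 + 86 @ $8.60 + 86 @ $8.70 = $3,281.55
Difference = |$3,002.55 − $3,281.55| = $279.00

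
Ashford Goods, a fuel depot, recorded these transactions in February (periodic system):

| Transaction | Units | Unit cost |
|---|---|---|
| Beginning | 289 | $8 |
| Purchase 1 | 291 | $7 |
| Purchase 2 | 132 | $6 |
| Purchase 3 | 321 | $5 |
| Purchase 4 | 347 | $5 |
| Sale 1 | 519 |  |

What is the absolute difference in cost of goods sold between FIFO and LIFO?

FIFO COGS: 289 @ $8 + 230 @ $7 = $3,922
LIFO COGS: 347 @ $5 + 172 @ $5 = $2,595
Difference = |$3,922 − $2,595| = $1,327

$1,327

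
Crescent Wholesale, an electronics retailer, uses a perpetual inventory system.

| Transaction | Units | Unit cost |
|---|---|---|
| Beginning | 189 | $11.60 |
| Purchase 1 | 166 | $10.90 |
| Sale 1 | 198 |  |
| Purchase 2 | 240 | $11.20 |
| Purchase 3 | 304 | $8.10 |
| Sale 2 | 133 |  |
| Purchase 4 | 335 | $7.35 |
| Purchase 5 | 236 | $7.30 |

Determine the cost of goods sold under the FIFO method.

COGS = $3,740.20

Sale 1 (198) [FIFO — oldest first]: 189 @ $11.60 + 9 @ $10.90 = $2,290.50
Sale 2 (133) [FIFO — oldest first]: 133 @ $10.90 = $1,449.70
Total COGS = $2,290.50 + $1,449.70 = $3,740.20
Ending inventory: 24 @ $10.90 + 240 @ $11.20 + 304 @ $8.10 + 335 @ $7.35 + 236 @ $7.30 = $9,597.05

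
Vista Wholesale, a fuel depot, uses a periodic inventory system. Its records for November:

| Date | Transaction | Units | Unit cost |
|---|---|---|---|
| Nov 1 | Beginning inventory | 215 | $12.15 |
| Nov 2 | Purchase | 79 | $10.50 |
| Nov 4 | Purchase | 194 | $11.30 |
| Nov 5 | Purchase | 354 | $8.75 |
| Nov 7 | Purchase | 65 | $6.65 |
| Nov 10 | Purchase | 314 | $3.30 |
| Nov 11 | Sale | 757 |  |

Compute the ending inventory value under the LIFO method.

Ending inventory = $5,362.75

Nov 11, 757 sold [LIFO — newest first]: 314 @ $3.30 + 65 @ $6.65 + 354 @ $8.75 + 24 @ $11.30 = $4,837.15
Ending inventory: 215 @ $12.15 + 79 @ $10.50 + 170 @ $11.30 = $5,362.75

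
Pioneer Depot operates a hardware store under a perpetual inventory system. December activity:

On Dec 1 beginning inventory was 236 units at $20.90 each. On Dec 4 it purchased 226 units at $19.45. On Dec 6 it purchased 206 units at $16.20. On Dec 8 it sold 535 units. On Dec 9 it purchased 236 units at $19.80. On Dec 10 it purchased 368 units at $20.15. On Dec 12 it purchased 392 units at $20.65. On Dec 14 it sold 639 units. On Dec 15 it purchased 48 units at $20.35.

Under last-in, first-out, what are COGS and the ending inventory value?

Dec 8, 535 sold [LIFO — newest first]: 206 @ $16.20 + 226 @ $19.45 + 103 @ $20.90 = $9,885.60
Dec 14, 639 sold [LIFO — newest first]: 392 @ $20.65 + 247 @ $20.15 = $13,071.85
Total COGS = $9,885.60 + $13,071.85 = $22,957.45
Ending inventory: 133 @ $20.90 + 236 @ $19.80 + 121 @ $20.15 + 48 @ $20.35 = $10,867.45

COGS = $22,957.45; ending inventory = $10,867.45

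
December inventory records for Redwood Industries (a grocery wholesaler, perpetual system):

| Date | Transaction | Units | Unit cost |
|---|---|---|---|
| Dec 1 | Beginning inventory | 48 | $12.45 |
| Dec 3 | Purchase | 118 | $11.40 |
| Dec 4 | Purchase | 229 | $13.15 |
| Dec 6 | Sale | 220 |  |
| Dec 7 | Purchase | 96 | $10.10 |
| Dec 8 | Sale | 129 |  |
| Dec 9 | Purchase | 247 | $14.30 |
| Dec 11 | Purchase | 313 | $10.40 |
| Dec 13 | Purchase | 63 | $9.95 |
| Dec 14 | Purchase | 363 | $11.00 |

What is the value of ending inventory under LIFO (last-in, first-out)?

Dec 6, 220 sold [LIFO — newest first]: 220 @ $13.15 = $2,893.00
Dec 8, 129 sold [LIFO — newest first]: 96 @ $10.10 + 9 @ $13.15 + 24 @ $11.40 = $1,361.55
Total COGS = $2,893.00 + $1,361.55 = $4,254.55
Ending inventory: 48 @ $12.45 + 94 @ $11.40 + 247 @ $14.30 + 313 @ $10.40 + 63 @ $9.95 + 363 @ $11.00 = $13,076.35

Ending inventory = $13,076.35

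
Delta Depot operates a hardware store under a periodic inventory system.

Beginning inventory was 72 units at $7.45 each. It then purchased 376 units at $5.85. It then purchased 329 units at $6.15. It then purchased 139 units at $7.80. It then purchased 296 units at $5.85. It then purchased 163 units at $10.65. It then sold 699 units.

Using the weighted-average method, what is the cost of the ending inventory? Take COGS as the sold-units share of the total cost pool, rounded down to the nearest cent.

Ending inventory = $4,577.68

Sale 1, sell 699: 699/1375 × $9,311.10 → $4,733.42
Ending inventory (cost pool remaining) = $4,577.68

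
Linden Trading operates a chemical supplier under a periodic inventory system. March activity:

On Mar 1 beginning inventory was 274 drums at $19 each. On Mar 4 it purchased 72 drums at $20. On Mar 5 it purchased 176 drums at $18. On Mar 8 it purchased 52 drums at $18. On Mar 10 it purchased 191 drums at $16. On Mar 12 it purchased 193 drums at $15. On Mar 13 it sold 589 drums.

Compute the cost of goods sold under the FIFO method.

Mar 13, 589 sold [FIFO — oldest first]: 274 @ $19 + 72 @ $20 + 176 @ $18 + 52 @ $18 + 15 @ $16 = $10,990
Ending inventory: 176 @ $16 + 193 @ $15 = $5,711

COGS = $10,990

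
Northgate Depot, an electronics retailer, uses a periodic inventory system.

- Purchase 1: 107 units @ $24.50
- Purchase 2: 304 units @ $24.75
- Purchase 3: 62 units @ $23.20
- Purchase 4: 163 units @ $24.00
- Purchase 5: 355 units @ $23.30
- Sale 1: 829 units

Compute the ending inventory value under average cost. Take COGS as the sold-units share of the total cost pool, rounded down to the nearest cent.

Ending inventory = $3,885.29

Sale 1, sell 829: 829/991 × $23,767.40 → $19,882.11
Ending inventory (cost pool remaining) = $3,885.29
Check: goods available $23,767.40 = COGS $19,882.11 + ending $3,885.29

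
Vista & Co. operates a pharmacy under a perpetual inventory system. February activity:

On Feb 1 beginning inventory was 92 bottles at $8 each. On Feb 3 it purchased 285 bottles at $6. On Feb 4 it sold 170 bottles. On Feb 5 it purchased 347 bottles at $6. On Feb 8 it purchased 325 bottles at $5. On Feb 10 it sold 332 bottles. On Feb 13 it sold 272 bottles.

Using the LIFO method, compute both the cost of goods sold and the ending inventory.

Feb 4, 170 sold [LIFO — newest first]: 170 @ $6 = $1,020
Feb 10, 332 sold [LIFO — newest first]: 325 @ $5 + 7 @ $6 = $1,667
Feb 13, 272 sold [LIFO — newest first]: 272 @ $6 = $1,632
Total COGS = $1,020 + $1,667 + $1,632 = $4,319
Ending inventory: 92 @ $8 + 115 @ $6 + 68 @ $6 = $1,834
Check: goods available $6,153 = COGS $4,319 + ending $1,834

COGS = $4,319; ending inventory = $1,834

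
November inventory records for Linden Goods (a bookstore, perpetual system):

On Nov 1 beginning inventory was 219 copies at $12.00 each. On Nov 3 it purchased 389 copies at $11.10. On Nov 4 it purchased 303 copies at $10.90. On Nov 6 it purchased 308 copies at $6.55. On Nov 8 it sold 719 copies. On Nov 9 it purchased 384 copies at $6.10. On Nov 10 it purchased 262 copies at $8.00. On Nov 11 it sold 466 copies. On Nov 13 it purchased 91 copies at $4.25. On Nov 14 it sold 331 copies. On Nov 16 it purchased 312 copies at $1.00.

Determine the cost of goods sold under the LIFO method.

Nov 8, 719 sold [LIFO — newest first]: 308 @ $6.55 + 303 @ $10.90 + 108 @ $11.10 = $6,518.90
Nov 11, 466 sold [LIFO — newest first]: 262 @ $8.00 + 204 @ $6.10 = $3,340.40
Nov 14, 331 sold [LIFO — newest first]: 91 @ $4.25 + 180 @ $6.10 + 60 @ $11.10 = $2,150.75
Total COGS = $6,518.90 + $3,340.40 + $2,150.75 = $12,010.05
Ending inventory: 219 @ $12.00 + 221 @ $11.10 + 312 @ $1.00 = $5,393.10

COGS = $12,010.05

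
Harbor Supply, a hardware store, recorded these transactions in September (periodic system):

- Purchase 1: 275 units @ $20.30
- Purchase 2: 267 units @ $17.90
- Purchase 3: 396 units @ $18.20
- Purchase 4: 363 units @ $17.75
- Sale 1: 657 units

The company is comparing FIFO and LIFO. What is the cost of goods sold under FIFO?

COGS = $12,454.80

FIFO COGS: 275 @ $20.30 + 267 @ $17.90 + 115 @ $18.20 = $12,454.80
LIFO COGS: 363 @ $17.75 + 294 @ $18.20 = $11,794.05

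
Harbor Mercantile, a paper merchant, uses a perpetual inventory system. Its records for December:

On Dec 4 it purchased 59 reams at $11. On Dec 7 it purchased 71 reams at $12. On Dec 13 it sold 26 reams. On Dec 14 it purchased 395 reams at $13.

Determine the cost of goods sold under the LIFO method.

Dec 13, 26 sold [LIFO — newest first]: 26 @ $12 = $312
Ending inventory: 59 @ $11 + 45 @ $12 + 395 @ $13 = $6,324
Check: goods available $6,636 = COGS $312 + ending $6,324

COGS = $312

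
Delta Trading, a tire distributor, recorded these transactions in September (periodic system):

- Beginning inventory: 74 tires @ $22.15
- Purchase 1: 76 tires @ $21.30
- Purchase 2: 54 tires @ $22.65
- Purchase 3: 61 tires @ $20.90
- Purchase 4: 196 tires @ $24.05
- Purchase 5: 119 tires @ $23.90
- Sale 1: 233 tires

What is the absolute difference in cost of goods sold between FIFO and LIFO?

$498.70

FIFO COGS: 74 @ $22.15 + 76 @ $21.30 + 54 @ $22.65 + 29 @ $20.90 = $5,087.10
LIFO COGS: 119 @ $23.90 + 114 @ $24.05 = $5,585.80
Difference = |$5,087.10 − $5,585.80| = $498.70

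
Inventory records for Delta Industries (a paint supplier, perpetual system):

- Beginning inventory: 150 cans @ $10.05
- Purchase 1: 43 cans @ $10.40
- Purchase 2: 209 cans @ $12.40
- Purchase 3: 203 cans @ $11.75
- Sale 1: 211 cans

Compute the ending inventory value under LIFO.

Sale 1 (211) [LIFO — newest first]: 203 @ $11.75 + 8 @ $12.40 = $2,484.45
Ending inventory: 150 @ $10.05 + 43 @ $10.40 + 201 @ $12.40 = $4,447.10
Check: goods available $6,931.55 = COGS $2,484.45 + ending $4,447.10

Ending inventory = $4,447.10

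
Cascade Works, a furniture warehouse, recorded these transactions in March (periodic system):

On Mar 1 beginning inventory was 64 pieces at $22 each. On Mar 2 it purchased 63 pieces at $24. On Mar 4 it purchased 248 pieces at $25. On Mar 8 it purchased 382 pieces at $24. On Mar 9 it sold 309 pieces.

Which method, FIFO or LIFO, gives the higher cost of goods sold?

FIFO

FIFO COGS: 64 @ $22 + 63 @ $24 + 182 @ $25 = $7,470
LIFO COGS: 309 @ $24 = $7,416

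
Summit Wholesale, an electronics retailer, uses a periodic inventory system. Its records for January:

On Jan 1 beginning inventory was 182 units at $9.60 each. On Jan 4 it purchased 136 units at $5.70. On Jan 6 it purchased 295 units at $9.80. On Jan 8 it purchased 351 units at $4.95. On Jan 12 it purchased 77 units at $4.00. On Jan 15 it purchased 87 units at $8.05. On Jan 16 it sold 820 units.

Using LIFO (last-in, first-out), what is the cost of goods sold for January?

Jan 16, 820 sold [LIFO — newest first]: 87 @ $8.05 + 77 @ $4.00 + 351 @ $4.95 + 295 @ $9.80 + 10 @ $5.70 = $5,693.80
Ending inventory: 182 @ $9.60 + 126 @ $5.70 = $2,465.40

COGS = $5,693.80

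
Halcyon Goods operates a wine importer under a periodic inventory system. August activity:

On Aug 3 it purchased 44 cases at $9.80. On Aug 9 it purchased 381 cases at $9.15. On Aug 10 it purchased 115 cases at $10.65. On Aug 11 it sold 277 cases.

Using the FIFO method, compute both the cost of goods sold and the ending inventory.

COGS = $2,563.15; ending inventory = $2,578.95

Aug 11, 277 sold [FIFO — oldest first]: 44 @ $9.80 + 233 @ $9.15 = $2,563.15
Ending inventory: 148 @ $9.15 + 115 @ $10.65 = $2,578.95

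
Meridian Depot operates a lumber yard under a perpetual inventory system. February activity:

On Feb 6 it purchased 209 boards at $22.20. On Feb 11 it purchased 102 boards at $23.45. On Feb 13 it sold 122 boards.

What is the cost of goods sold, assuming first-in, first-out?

Feb 13, 122 sold [FIFO — oldest first]: 122 @ $22.20 = $2,708.40
Ending inventory: 87 @ $22.20 + 102 @ $23.45 = $4,323.30

COGS = $2,708.40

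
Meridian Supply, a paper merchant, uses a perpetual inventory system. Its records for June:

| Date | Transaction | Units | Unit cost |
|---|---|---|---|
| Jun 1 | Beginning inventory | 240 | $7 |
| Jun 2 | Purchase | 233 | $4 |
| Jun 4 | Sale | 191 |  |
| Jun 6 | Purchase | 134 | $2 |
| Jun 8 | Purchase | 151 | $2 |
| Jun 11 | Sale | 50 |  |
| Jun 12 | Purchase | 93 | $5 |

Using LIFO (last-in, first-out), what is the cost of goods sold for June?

COGS = $864

Jun 4, 191 sold [LIFO — newest first]: 191 @ $4 = $764
Jun 11, 50 sold [LIFO — newest first]: 50 @ $2 = $100
Total COGS = $764 + $100 = $864
Ending inventory: 240 @ $7 + 42 @ $4 + 134 @ $2 + 101 @ $2 + 93 @ $5 = $2,783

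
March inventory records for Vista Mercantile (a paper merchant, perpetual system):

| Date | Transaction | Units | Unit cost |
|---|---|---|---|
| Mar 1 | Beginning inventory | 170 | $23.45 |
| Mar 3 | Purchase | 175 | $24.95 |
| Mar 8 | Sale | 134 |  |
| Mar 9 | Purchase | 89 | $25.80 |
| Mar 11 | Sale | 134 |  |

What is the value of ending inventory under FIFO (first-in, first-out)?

Ending inventory = $4,217.35

Mar 8, 134 sold [FIFO — oldest first]: 134 @ $23.45 = $3,142.30
Mar 11, 134 sold [FIFO — oldest first]: 36 @ $23.45 + 98 @ $24.95 = $3,289.30
Total COGS = $3,142.30 + $3,289.30 = $6,431.60
Ending inventory: 77 @ $24.95 + 89 @ $25.80 = $4,217.35
Check: goods available $10,648.95 = COGS $6,431.60 + ending $4,217.35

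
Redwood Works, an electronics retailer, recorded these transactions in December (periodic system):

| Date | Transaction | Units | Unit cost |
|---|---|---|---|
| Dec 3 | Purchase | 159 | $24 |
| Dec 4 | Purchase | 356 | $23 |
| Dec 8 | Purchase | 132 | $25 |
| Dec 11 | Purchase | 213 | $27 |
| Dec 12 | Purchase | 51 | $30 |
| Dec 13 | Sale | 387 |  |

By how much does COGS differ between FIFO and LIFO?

FIFO COGS: 159 @ $24 + 228 @ $23 = $9,060
LIFO COGS: 51 @ $30 + 213 @ $27 + 123 @ $25 = $10,356
Difference = |$9,060 − $10,356| = $1,296

$1,296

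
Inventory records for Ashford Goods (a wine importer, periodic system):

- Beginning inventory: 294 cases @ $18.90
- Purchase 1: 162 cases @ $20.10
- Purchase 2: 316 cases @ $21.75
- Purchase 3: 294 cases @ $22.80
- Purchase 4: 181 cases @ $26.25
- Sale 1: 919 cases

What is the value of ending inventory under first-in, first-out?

Sale 1 (919) [FIFO — oldest first]: 294 @ $18.90 + 162 @ $20.10 + 316 @ $21.75 + 147 @ $22.80 = $19,037.40
Ending inventory: 147 @ $22.80 + 181 @ $26.25 = $8,102.85

Ending inventory = $8,102.85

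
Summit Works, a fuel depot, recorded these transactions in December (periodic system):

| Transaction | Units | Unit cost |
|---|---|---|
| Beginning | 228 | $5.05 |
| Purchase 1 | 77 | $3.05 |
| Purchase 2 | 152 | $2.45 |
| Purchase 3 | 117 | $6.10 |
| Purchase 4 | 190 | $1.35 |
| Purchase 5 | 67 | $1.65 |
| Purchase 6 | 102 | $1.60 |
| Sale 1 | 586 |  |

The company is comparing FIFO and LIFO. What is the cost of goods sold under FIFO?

FIFO COGS: 228 @ $5.05 + 77 @ $3.05 + 152 @ $2.45 + 117 @ $6.10 + 12 @ $1.35 = $2,488.55
LIFO COGS: 102 @ $1.60 + 67 @ $1.65 + 190 @ $1.35 + 117 @ $6.10 + 110 @ $2.45 = $1,513.45

COGS = $2,488.55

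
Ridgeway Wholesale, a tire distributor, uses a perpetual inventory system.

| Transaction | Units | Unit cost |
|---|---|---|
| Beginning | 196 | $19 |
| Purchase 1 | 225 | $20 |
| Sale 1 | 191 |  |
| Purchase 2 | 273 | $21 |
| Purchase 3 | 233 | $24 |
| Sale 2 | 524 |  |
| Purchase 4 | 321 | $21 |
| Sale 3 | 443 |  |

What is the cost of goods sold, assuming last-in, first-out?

Sale 1 (191) [LIFO — newest first]: 191 @ $20 = $3,820
Sale 2 (524) [LIFO — newest first]: 233 @ $24 + 273 @ $21 + 18 @ $20 = $11,685
Sale 3 (443) [LIFO — newest first]: 321 @ $21 + 16 @ $20 + 106 @ $19 = $9,075
Total COGS = $3,820 + $11,685 + $9,075 = $24,580
Ending inventory: 90 @ $19 = $1,710
Check: goods available $26,290 = COGS $24,580 + ending $1,710

COGS = $24,580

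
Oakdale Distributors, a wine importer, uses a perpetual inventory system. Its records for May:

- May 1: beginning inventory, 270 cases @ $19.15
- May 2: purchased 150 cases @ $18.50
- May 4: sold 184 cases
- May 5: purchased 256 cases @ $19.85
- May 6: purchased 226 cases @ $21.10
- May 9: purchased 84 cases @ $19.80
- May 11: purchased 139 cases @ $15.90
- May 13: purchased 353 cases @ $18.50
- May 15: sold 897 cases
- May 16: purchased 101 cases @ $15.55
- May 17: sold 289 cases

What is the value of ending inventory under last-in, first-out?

May 4, 184 sold [LIFO — newest first]: 150 @ $18.50 + 34 @ $19.15 = $3,426.10
May 15, 897 sold [LIFO — newest first]: 353 @ $18.50 + 139 @ $15.90 + 84 @ $19.80 + 226 @ $21.10 + 95 @ $19.85 = $17,058.15
May 17, 289 sold [LIFO — newest first]: 101 @ $15.55 + 161 @ $19.85 + 27 @ $19.15 = $5,283.45
Total COGS = $3,426.10 + $17,058.15 + $5,283.45 = $25,767.70
Ending inventory: 209 @ $19.15 = $4,002.35

Ending inventory = $4,002.35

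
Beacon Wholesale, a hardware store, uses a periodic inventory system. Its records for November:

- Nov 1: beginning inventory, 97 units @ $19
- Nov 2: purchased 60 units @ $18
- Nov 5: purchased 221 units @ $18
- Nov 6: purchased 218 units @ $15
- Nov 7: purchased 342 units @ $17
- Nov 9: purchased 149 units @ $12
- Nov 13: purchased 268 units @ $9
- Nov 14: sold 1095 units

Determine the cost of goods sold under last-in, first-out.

COGS = $15,408

Nov 14, 1095 sold [LIFO — newest first]: 268 @ $9 + 149 @ $12 + 342 @ $17 + 218 @ $15 + 118 @ $18 = $15,408
Ending inventory: 97 @ $19 + 60 @ $18 + 103 @ $18 = $4,777
Check: goods available $20,185 = COGS $15,408 + ending $4,777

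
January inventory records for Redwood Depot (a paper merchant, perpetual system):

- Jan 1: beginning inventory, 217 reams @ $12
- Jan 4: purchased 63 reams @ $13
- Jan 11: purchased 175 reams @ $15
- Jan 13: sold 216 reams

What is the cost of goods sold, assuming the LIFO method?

Jan 13, 216 sold [LIFO — newest first]: 175 @ $15 + 41 @ $13 = $3,158
Ending inventory: 217 @ $12 + 22 @ $13 = $2,890
Check: goods available $6,048 = COGS $3,158 + ending $2,890

COGS = $3,158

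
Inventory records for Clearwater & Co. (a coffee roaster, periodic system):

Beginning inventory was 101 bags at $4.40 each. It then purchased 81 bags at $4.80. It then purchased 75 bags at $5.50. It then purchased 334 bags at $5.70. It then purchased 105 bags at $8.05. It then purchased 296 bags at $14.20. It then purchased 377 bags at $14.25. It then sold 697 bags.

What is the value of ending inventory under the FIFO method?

Sale 1 (697) [FIFO — oldest first]: 101 @ $4.40 + 81 @ $4.80 + 75 @ $5.50 + 334 @ $5.70 + 105 @ $8.05 + 1 @ $14.20 = $4,008.95
Ending inventory: 295 @ $14.20 + 377 @ $14.25 = $9,561.25
Check: goods available $13,570.20 = COGS $4,008.95 + ending $9,561.25

Ending inventory = $9,561.25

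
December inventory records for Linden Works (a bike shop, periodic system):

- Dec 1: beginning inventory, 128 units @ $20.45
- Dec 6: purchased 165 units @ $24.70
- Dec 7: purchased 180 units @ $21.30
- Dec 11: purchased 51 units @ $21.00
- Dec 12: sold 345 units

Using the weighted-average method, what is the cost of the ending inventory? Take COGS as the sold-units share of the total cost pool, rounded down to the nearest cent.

Dec 12, sell 345: 345/524 × $11,598.10 → $7,636.15
Ending inventory (cost pool remaining) = $3,961.95

Ending inventory = $3,961.95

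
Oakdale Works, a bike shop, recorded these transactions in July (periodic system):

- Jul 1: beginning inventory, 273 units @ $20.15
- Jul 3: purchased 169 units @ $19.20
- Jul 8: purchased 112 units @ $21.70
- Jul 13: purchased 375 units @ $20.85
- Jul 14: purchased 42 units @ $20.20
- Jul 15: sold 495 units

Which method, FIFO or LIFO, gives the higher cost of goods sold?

LIFO

FIFO COGS: 273 @ $20.15 + 169 @ $19.20 + 53 @ $21.70 = $9,895.85
LIFO COGS: 42 @ $20.20 + 375 @ $20.85 + 78 @ $21.70 = $10,359.75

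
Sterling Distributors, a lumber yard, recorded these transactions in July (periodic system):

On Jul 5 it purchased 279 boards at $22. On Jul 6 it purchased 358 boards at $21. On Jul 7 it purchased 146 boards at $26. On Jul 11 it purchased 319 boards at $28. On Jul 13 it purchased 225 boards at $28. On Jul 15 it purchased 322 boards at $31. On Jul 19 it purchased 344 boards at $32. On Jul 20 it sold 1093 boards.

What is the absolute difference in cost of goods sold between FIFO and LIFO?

FIFO COGS: 279 @ $22 + 358 @ $21 + 146 @ $26 + 310 @ $28 = $26,132
LIFO COGS: 344 @ $32 + 322 @ $31 + 225 @ $28 + 202 @ $28 = $32,946
Difference = |$26,132 − $32,946| = $6,814

$6,814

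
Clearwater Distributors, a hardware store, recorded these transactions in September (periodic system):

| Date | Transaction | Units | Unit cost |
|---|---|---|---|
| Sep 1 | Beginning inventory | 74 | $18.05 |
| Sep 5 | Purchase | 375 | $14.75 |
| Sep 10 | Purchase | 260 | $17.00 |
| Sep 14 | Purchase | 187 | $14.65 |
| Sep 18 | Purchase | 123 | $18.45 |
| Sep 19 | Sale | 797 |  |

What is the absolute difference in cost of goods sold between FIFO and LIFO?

FIFO COGS: 74 @ $18.05 + 375 @ $14.75 + 260 @ $17.00 + 88 @ $14.65 = $12,576.15
LIFO COGS: 123 @ $18.45 + 187 @ $14.65 + 260 @ $17.00 + 227 @ $14.75 = $12,777.15
Difference = |$12,576.15 − $12,777.15| = $201.00

$201.00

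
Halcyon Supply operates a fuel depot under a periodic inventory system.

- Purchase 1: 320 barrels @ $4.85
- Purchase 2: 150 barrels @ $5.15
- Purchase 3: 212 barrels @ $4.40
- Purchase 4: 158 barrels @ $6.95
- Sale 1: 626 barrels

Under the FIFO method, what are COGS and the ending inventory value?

COGS = $3,010.90; ending inventory = $1,344.50

Sale 1 (626) [FIFO — oldest first]: 320 @ $4.85 + 150 @ $5.15 + 156 @ $4.40 = $3,010.90
Ending inventory: 56 @ $4.40 + 158 @ $6.95 = $1,344.50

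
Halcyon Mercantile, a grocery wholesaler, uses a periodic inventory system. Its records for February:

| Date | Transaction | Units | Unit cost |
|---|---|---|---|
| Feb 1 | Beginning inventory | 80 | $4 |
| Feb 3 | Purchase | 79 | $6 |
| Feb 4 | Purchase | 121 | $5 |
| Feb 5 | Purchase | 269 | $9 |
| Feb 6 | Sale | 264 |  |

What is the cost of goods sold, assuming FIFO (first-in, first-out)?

Feb 6, 264 sold [FIFO — oldest first]: 80 @ $4 + 79 @ $6 + 105 @ $5 = $1,319
Ending inventory: 16 @ $5 + 269 @ $9 = $2,501
Check: goods available $3,820 = COGS $1,319 + ending $2,501

COGS = $1,319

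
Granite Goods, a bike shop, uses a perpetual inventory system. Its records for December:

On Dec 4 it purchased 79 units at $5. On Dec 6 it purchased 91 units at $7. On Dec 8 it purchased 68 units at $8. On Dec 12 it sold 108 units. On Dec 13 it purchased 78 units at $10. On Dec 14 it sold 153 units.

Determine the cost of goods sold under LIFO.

COGS = $2,081

Dec 12, 108 sold [LIFO — newest first]: 68 @ $8 + 40 @ $7 = $824
Dec 14, 153 sold [LIFO — newest first]: 78 @ $10 + 51 @ $7 + 24 @ $5 = $1,257
Total COGS = $824 + $1,257 = $2,081
Ending inventory: 55 @ $5 = $275
Check: goods available $2,356 = COGS $2,081 + ending $275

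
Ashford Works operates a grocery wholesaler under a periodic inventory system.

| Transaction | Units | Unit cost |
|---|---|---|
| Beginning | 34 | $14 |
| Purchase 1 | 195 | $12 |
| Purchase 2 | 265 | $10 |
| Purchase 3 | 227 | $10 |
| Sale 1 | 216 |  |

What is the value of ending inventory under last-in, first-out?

Sale 1 (216) [LIFO — newest first]: 216 @ $10 = $2,160
Ending inventory: 34 @ $14 + 195 @ $12 + 265 @ $10 + 11 @ $10 = $5,576

Ending inventory = $5,576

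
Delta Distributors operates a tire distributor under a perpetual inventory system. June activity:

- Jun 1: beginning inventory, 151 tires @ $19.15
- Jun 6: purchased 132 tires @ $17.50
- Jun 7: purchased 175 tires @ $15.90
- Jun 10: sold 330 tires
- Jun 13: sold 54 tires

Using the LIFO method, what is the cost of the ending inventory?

Jun 10, 330 sold [LIFO — newest first]: 175 @ $15.90 + 132 @ $17.50 + 23 @ $19.15 = $5,532.95
Jun 13, 54 sold [LIFO — newest first]: 54 @ $19.15 = $1,034.10
Total COGS = $5,532.95 + $1,034.10 = $6,567.05
Ending inventory: 74 @ $19.15 = $1,417.10

Ending inventory = $1,417.10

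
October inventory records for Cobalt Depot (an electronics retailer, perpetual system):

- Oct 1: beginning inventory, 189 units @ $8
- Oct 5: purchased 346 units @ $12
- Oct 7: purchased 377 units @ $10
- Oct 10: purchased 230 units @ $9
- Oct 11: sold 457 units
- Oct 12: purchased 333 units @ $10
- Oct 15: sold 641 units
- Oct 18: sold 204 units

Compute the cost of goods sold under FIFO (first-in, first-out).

COGS = $13,104

Oct 11, 457 sold [FIFO — oldest first]: 189 @ $8 + 268 @ $12 = $4,728
Oct 15, 641 sold [FIFO — oldest first]: 78 @ $12 + 377 @ $10 + 186 @ $9 = $6,380
Oct 18, 204 sold [FIFO — oldest first]: 44 @ $9 + 160 @ $10 = $1,996
Total COGS = $4,728 + $6,380 + $1,996 = $13,104
Ending inventory: 173 @ $10 = $1,730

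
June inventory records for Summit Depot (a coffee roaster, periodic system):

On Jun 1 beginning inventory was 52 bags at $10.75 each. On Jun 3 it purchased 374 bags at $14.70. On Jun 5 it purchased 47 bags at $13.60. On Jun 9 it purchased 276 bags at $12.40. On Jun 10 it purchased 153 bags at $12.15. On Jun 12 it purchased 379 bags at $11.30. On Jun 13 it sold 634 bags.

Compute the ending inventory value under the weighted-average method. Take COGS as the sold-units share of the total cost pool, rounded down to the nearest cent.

Ending inventory = $8,212.54

Jun 13, sell 634: 634/1281 × $16,260.05 → $8,047.51
Ending inventory (cost pool remaining) = $8,212.54
Check: goods available $16,260.05 = COGS $8,047.51 + ending $8,212.54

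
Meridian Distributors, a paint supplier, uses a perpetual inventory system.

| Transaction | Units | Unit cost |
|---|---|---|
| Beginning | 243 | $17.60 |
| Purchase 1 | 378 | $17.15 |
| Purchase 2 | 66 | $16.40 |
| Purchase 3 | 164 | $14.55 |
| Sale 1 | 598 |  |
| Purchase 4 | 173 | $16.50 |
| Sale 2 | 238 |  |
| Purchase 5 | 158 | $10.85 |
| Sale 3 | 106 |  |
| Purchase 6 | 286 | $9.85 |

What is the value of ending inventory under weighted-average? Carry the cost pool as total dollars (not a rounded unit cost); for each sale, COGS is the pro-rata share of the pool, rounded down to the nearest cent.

Ending inventory = $6,174.88

After Beginning: 243 on hand, pool $4,276.80 (≈ $17.6000 each)
After Purchase 1: 621 on hand, pool $10,759.50 (≈ $17.3261 each)
After Purchase 2: 687 on hand, pool $11,841.90 (≈ $17.2371 each)
After Purchase 3: 851 on hand, pool $14,228.10 (≈ $16.7193 each)
Sale 1, sell 598: 598/851 × $14,228.10 → $9,998.12
After Purchase 4: 426 on hand, pool $7,084.48 (≈ $16.6302 each)
Sale 2, sell 238: 238/426 × $7,084.48 → $3,957.99
After Purchase 5: 346 on hand, pool $4,840.79 (≈ $13.9907 each)
Sale 3, sell 106: 106/346 × $4,840.79 → $1,483.01
After Purchase 6: 526 on hand, pool $6,174.88 (≈ $11.7393 each)
Total COGS = $9,998.12 + $3,957.99 + $1,483.01 = $15,439.12
Ending inventory (cost pool remaining) = $6,174.88
Check: goods available $21,614.00 = COGS $15,439.12 + ending $6,174.88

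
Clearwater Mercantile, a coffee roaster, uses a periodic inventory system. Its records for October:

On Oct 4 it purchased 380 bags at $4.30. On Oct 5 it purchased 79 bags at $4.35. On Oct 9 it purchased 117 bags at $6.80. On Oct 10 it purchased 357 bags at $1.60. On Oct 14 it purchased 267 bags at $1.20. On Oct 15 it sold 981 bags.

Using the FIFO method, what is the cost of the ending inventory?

Ending inventory = $262.80

Oct 15, 981 sold [FIFO — oldest first]: 380 @ $4.30 + 79 @ $4.35 + 117 @ $6.80 + 357 @ $1.60 + 48 @ $1.20 = $3,402.05
Ending inventory: 219 @ $1.20 = $262.80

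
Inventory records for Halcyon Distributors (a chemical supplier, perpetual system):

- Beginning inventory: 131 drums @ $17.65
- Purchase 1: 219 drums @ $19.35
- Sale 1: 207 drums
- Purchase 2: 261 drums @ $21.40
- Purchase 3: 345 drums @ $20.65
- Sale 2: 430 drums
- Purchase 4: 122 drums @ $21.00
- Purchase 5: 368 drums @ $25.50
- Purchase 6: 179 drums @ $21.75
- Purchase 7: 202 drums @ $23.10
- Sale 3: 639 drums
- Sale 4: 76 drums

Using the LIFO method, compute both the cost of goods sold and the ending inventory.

COGS = $30,025.15; ending inventory = $9,739.75

Sale 1 (207) [LIFO — newest first]: 207 @ $19.35 = $4,005.45
Sale 2 (430) [LIFO — newest first]: 345 @ $20.65 + 85 @ $21.40 = $8,943.25
Sale 3 (639) [LIFO — newest first]: 202 @ $23.10 + 179 @ $21.75 + 258 @ $25.50 = $15,138.45
Sale 4 (76) [LIFO — newest first]: 76 @ $25.50 = $1,938.00
Total COGS = $4,005.45 + $8,943.25 + $15,138.45 + $1,938.00 = $30,025.15
Ending inventory: 131 @ $17.65 + 12 @ $19.35 + 176 @ $21.40 + 122 @ $21.00 + 34 @ $25.50 = $9,739.75
Check: goods available $39,764.90 = COGS $30,025.15 + ending $9,739.75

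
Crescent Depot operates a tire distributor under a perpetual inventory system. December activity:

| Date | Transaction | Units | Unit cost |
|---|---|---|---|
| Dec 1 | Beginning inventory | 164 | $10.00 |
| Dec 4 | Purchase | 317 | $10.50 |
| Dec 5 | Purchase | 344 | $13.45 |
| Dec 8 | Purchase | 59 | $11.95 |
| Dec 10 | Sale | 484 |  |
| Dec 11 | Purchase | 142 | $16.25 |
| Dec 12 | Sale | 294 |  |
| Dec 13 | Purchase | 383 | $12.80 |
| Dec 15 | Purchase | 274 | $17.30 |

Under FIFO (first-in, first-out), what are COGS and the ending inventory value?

Dec 10, 484 sold [FIFO — oldest first]: 164 @ $10.00 + 317 @ $10.50 + 3 @ $13.45 = $5,008.85
Dec 12, 294 sold [FIFO — oldest first]: 294 @ $13.45 = $3,954.30
Total COGS = $5,008.85 + $3,954.30 = $8,963.15
Ending inventory: 47 @ $13.45 + 59 @ $11.95 + 142 @ $16.25 + 383 @ $12.80 + 274 @ $17.30 = $13,287.30
Check: goods available $22,250.45 = COGS $8,963.15 + ending $13,287.30

COGS = $8,963.15; ending inventory = $13,287.30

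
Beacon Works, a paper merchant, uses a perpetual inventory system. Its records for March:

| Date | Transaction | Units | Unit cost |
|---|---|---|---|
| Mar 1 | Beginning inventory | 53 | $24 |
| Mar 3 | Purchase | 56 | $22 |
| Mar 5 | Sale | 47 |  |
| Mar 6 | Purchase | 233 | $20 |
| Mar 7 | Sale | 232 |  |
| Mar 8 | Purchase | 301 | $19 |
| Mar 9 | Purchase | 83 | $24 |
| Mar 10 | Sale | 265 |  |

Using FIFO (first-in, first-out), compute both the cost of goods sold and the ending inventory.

Mar 5, 47 sold [FIFO — oldest first]: 47 @ $24 = $1,128
Mar 7, 232 sold [FIFO — oldest first]: 6 @ $24 + 56 @ $22 + 170 @ $20 = $4,776
Mar 10, 265 sold [FIFO — oldest first]: 63 @ $20 + 202 @ $19 = $5,098
Total COGS = $1,128 + $4,776 + $5,098 = $11,002
Ending inventory: 99 @ $19 + 83 @ $24 = $3,873
Check: goods available $14,875 = COGS $11,002 + ending $3,873

COGS = $11,002; ending inventory = $3,873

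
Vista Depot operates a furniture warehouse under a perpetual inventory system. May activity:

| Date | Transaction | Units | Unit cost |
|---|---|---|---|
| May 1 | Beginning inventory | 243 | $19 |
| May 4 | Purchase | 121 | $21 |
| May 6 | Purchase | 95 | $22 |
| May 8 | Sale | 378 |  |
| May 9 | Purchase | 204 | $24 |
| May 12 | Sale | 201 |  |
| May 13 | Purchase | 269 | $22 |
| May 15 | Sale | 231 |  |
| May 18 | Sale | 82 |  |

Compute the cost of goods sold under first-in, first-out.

COGS = $19,182

May 8, 378 sold [FIFO — oldest first]: 243 @ $19 + 121 @ $21 + 14 @ $22 = $7,466
May 12, 201 sold [FIFO — oldest first]: 81 @ $22 + 120 @ $24 = $4,662
May 15, 231 sold [FIFO — oldest first]: 84 @ $24 + 147 @ $22 = $5,250
May 18, 82 sold [FIFO — oldest first]: 82 @ $22 = $1,804
Total COGS = $7,466 + $4,662 + $5,250 + $1,804 = $19,182
Ending inventory: 40 @ $22 = $880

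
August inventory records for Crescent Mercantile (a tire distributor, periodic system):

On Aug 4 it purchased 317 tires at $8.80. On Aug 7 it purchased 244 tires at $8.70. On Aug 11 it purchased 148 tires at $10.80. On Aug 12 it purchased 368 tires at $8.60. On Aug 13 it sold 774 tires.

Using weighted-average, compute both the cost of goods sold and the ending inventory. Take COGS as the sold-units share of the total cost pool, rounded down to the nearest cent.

Aug 13, sell 774: 774/1077 × $9,675.60 → $6,953.49
Ending inventory (cost pool remaining) = $2,722.11
Check: goods available $9,675.60 = COGS $6,953.49 + ending $2,722.11

COGS = $6,953.49; ending inventory = $2,722.11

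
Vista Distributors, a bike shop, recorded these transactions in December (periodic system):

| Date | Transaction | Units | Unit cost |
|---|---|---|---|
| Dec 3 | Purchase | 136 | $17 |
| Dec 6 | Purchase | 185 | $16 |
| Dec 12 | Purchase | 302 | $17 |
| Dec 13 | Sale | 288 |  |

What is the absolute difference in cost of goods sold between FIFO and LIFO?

FIFO COGS: 136 @ $17 + 152 @ $16 = $4,744
LIFO COGS: 288 @ $17 = $4,896
Difference = |$4,744 − $4,896| = $152

$152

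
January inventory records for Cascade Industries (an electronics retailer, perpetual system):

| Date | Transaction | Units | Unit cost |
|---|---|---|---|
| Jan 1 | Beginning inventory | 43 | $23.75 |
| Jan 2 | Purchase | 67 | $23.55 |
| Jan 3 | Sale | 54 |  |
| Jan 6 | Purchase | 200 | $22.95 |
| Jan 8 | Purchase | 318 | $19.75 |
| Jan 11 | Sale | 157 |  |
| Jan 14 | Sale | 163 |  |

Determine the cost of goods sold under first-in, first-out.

Jan 3, 54 sold [FIFO — oldest first]: 43 @ $23.75 + 11 @ $23.55 = $1,280.30
Jan 11, 157 sold [FIFO — oldest first]: 56 @ $23.55 + 101 @ $22.95 = $3,636.75
Jan 14, 163 sold [FIFO — oldest first]: 99 @ $22.95 + 64 @ $19.75 = $3,536.05
Total COGS = $1,280.30 + $3,636.75 + $3,536.05 = $8,453.10
Ending inventory: 254 @ $19.75 = $5,016.50
Check: goods available $13,469.60 = COGS $8,453.10 + ending $5,016.50

COGS = $8,453.10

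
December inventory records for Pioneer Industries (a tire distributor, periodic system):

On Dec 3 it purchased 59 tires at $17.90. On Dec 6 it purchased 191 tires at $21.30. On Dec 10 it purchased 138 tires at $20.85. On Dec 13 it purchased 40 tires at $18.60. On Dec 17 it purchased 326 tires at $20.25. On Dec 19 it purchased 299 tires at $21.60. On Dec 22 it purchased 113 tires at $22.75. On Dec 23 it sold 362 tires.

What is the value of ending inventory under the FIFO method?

Ending inventory = $16,916.75

Dec 23, 362 sold [FIFO — oldest first]: 59 @ $17.90 + 191 @ $21.30 + 112 @ $20.85 = $7,459.60
Ending inventory: 26 @ $20.85 + 40 @ $18.60 + 326 @ $20.25 + 299 @ $21.60 + 113 @ $22.75 = $16,916.75
Check: goods available $24,376.35 = COGS $7,459.60 + ending $16,916.75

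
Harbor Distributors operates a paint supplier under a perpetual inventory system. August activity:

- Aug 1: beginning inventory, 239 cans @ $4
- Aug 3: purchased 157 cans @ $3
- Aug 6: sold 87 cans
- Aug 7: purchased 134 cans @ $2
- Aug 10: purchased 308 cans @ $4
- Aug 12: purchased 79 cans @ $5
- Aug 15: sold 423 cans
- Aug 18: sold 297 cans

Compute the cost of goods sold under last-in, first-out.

COGS = $2,882

Aug 6, 87 sold [LIFO — newest first]: 87 @ $3 = $261
Aug 15, 423 sold [LIFO — newest first]: 79 @ $5 + 308 @ $4 + 36 @ $2 = $1,699
Aug 18, 297 sold [LIFO — newest first]: 98 @ $2 + 70 @ $3 + 129 @ $4 = $922
Total COGS = $261 + $1,699 + $922 = $2,882
Ending inventory: 110 @ $4 = $440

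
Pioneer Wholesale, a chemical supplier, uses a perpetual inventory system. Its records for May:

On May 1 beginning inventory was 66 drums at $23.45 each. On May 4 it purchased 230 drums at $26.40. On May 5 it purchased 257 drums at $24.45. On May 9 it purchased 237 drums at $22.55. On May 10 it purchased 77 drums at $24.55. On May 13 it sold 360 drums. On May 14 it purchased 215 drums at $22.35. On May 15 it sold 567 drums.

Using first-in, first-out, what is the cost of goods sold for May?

May 13, 360 sold [FIFO — oldest first]: 66 @ $23.45 + 230 @ $26.40 + 64 @ $24.45 = $9,184.50
May 15, 567 sold [FIFO — oldest first]: 193 @ $24.45 + 237 @ $22.55 + 77 @ $24.55 + 60 @ $22.35 = $13,294.55
Total COGS = $9,184.50 + $13,294.55 = $22,479.05
Ending inventory: 155 @ $22.35 = $3,464.25
Check: goods available $25,943.30 = COGS $22,479.05 + ending $3,464.25

COGS = $22,479.05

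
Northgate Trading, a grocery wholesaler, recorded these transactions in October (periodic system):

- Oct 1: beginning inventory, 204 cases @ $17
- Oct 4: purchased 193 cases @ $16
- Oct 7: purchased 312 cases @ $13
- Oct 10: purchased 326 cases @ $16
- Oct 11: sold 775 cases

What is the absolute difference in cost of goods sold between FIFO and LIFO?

FIFO COGS: 204 @ $17 + 193 @ $16 + 312 @ $13 + 66 @ $16 = $11,668
LIFO COGS: 326 @ $16 + 312 @ $13 + 137 @ $16 = $11,464
Difference = |$11,668 − $11,464| = $204

$204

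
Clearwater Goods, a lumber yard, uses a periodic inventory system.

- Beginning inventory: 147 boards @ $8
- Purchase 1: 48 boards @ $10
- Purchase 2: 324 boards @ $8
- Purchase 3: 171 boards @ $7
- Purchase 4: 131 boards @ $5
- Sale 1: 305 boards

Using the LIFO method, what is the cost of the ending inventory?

Ending inventory = $4,224

Sale 1 (305) [LIFO — newest first]: 131 @ $5 + 171 @ $7 + 3 @ $8 = $1,876
Ending inventory: 147 @ $8 + 48 @ $10 + 321 @ $8 = $4,224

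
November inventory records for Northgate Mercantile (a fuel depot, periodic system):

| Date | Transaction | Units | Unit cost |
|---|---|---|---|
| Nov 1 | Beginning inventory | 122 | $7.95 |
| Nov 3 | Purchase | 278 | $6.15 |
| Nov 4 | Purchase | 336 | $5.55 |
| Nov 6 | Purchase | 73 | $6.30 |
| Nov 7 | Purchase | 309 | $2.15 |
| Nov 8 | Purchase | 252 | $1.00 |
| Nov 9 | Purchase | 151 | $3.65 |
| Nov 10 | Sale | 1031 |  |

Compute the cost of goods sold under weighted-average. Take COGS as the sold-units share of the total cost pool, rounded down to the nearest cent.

Nov 10, sell 1031: 1031/1521 × $6,471.80 → $4,386.86
Ending inventory (cost pool remaining) = $2,084.94

COGS = $4,386.86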